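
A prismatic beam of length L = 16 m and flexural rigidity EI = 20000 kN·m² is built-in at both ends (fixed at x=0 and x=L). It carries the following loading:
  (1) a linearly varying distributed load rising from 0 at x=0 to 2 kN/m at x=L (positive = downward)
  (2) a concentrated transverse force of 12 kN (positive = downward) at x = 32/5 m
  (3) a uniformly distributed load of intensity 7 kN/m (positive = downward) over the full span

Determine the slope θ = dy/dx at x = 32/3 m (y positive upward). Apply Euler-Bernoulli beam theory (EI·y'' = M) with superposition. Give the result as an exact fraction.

Load 1 — triangular load w₀=2 kN/m (0→w₀ over full span):
  θ_1 = -w₀(2x(L-x)(L-2x)(x+2L)+x²(L-x)²)/(120LEI) = -2·(2·(32/3)·(16-(32/3))·(16-2·(32/3))·((32/3)+2·16)+(32/3)²·(16-(32/3))²)/(120·16·20000) = 896/759375 rad
Load 2 — point force P=12 kN at a=32/5 m (b=L-a=48/5):
  θ_2 = Pa²(L-x)(2bL-(3b+a)(L-x))/(2L³EI)  [x>a] = 12·(32/5)²·(16-(32/3))·(2·(48/5)·16-(3·(48/5)+(32/5))·(16-(32/3)))/(2·16³·20000) = 448/234375 rad
Load 3 — uniform load w=7 kN/m over full span:
  θ_3 = -wx(L-x)(L-2x)/(12EI) = -7·(32/3)·(16-(32/3))·(16-2·(32/3))/(12·20000) = 448/50625 rad
Superposition: θ = Σ θ_i = 226688/18984375 rad ≈ 0.011941 rad

θ(32/3) = 226688/18984375 rad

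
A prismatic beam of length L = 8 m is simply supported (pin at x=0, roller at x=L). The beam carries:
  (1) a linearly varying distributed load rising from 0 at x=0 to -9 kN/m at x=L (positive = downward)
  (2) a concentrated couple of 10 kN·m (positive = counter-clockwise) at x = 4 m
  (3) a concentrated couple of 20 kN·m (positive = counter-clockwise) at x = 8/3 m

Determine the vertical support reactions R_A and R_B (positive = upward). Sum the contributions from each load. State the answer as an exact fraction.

R_A = -33/4 kN, R_B = -111/4 kN

Load 1 — triangular load w₀=-9 kN/m (0→w₀ over full span):
  R_A = w₀L/6 = (-9)·8/6 = -12 kN
  R_B = w₀L/3 = (-9)·8/3 = -24 kN
Load 2 — applied couple M₀=10 kN·m at a=4 m (b=L-a=4):
  R_A = M₀/L = 10/8 = 5/4 kN
  R_B = -M₀/L = -10/8 = -5/4 kN
Load 3 — applied couple M₀=20 kN·m at a=8/3 m (b=L-a=16/3):
  R_A = M₀/L = 20/8 = 5/2 kN
  R_B = -M₀/L = -20/8 = -5/2 kN
Superposition: R_A = -33/4 kN, R_B = -111/4 kN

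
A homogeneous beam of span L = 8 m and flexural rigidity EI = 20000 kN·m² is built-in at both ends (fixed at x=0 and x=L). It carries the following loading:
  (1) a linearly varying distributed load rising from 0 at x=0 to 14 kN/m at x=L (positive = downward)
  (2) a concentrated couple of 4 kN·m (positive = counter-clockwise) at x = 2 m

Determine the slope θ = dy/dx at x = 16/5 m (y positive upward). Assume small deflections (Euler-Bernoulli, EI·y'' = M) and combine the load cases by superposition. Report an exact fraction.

θ(16/5) = -2613/3125000 rad

Load 1 — triangular load w₀=14 kN/m (0→w₀ over full span):
  θ_1 = -w₀(2x(L-x)(L-2x)(x+2L)+x²(L-x)²)/(120LEI) = -14·(2·(16/5)·(8-(16/5))·(8-2·(16/5))·((16/5)+2·8)+(16/5)²·(8-(16/5))²)/(120·8·20000) = -336/390625 rad
Load 2 — applied couple M₀=4 kN·m at a=2 m (b=L-a=6):
  θ_2 = (R_Ax²/2 - M_Ax - M₀(x-a))/EI  [x>a] with R_A=9/16, M_A=-3/4 = ((9/16)·(16/5)²/2 - (-3/4)·(16/5) - 4·((16/5)-2))/20000 = 3/125000 rad
Superposition: θ = Σ θ_i = -2613/3125000 rad ≈ -0.000836 rad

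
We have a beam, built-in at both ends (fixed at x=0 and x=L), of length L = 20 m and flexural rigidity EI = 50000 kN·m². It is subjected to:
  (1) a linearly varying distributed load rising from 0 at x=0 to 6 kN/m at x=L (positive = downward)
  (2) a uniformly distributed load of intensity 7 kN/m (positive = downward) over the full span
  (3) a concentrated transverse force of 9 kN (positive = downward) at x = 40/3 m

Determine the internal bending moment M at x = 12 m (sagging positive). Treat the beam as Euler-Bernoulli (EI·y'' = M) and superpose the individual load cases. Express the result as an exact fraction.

M(12) = 2504/15 kN·m

Load 1 — triangular load w₀=6 kN/m (0→w₀ over full span):
  M_1 = 3w₀Lx/20 - w₀L²/30 - w₀x³/(6L) = 3·6·20·12/20 - 6·20²/30 - 6·12³/(6·20) = 248/5 kN·m
Load 2 — uniform load w=7 kN/m over full span:
  M_2 = wLx/2 - wL²/12 - wx²/2 = 7·20·12/2 - 7·20²/12 - 7·12²/2 = 308/3 kN·m
Load 3 — point force P=9 kN at a=40/3 m (b=L-a=20/3):
  M_3 = Pb²(3a+b)x/L³ - Pab²/L²  [x≤a] = 9·(20/3)²·(3·(40/3)+(20/3))·12/20³ - 9·(40/3)·(20/3)²/20² = 44/3 kN·m
Superposition: M = Σ M_i = 2504/15 kN·m ≈ 166.933333 kN·m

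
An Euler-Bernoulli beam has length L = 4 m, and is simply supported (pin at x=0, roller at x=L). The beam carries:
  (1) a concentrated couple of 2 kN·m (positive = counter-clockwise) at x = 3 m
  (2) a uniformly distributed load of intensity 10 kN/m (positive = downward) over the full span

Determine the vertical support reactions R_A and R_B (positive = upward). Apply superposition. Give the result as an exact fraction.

Load 1 — applied couple M₀=2 kN·m at a=3 m (b=L-a=1):
  R_A = M₀/L = 2/4 = 1/2 kN
  R_B = -M₀/L = -2/4 = -1/2 kN
Load 2 — uniform load w=10 kN/m over full span:
  R_A = wL/2 = 10·4/2 = 20 kN
  R_B = wL/2 = 10·4/2 = 20 kN
Superposition: R_A = 41/2 kN, R_B = 39/2 kN

R_A = 41/2 kN, R_B = 39/2 kN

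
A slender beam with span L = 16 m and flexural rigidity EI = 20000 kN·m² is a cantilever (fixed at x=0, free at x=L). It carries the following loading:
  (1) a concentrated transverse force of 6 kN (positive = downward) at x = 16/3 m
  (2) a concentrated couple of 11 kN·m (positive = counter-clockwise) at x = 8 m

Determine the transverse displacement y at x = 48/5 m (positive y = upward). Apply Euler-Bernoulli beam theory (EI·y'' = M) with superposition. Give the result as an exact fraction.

Load 1 — point force P=6 kN at a=16/3 m (b=L-a=32/3):
  y_1 = -Pa²(3x-a)/(6EI)  [x>a] = -6·(16/3)²·(3·(48/5)-(16/3))/(6·20000) = -2816/84375 m
Load 2 — applied couple M₀=11 kN·m at a=8 m (b=L-a=8):
  y_2 = M₀a(2x-a)/(2EI)  [x>a] = 11·8·(2·(48/5)-8)/(2·20000) = 77/3125 m
Superposition: y = Σ y_i = -737/84375 m ≈ -0.008735 m

y(48/5) = -737/84375 m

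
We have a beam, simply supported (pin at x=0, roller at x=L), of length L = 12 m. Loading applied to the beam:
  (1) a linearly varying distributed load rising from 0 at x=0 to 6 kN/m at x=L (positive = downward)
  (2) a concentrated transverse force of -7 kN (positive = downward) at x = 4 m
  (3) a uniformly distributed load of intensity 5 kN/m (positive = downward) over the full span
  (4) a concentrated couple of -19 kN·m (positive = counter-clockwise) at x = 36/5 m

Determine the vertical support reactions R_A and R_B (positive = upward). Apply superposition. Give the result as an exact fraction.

Load 1 — triangular load w₀=6 kN/m (0→w₀ over full span):
  R_A = w₀L/6 = 6·12/6 = 12 kN
  R_B = w₀L/3 = 6·12/3 = 24 kN
Load 2 — point force P=-7 kN at a=4 m (b=L-a=8):
  R_A = Pb/L = (-7)·8/12 = -14/3 kN
  R_B = Pa/L = (-7)·4/12 = -7/3 kN
Load 3 — uniform load w=5 kN/m over full span:
  R_A = wL/2 = 5·12/2 = 30 kN
  R_B = wL/2 = 5·12/2 = 30 kN
Load 4 — applied couple M₀=-19 kN·m at a=36/5 m (b=L-a=24/5):
  R_A = M₀/L = (-19)/12 = -19/12 kN
  R_B = -M₀/L = -(-19)/12 = 19/12 kN
Superposition: R_A = 143/4 kN, R_B = 213/4 kN

R_A = 143/4 kN, R_B = 213/4 kN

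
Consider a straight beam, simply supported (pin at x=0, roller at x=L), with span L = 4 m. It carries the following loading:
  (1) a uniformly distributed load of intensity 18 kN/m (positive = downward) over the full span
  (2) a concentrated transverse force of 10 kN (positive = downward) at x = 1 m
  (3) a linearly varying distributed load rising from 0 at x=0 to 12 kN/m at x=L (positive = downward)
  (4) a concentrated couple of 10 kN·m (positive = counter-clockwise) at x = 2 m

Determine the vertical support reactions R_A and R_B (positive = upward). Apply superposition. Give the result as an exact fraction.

R_A = 54 kN, R_B = 52 kN

Load 1 — uniform load w=18 kN/m over full span:
  R_A = wL/2 = 18·4/2 = 36 kN
  R_B = wL/2 = 18·4/2 = 36 kN
Load 2 — point force P=10 kN at a=1 m (b=L-a=3):
  R_A = Pb/L = 10·3/4 = 15/2 kN
  R_B = Pa/L = 10·1/4 = 5/2 kN
Load 3 — triangular load w₀=12 kN/m (0→w₀ over full span):
  R_A = w₀L/6 = 12·4/6 = 8 kN
  R_B = w₀L/3 = 12·4/3 = 16 kN
Load 4 — applied couple M₀=10 kN·m at a=2 m (b=L-a=2):
  R_A = M₀/L = 10/4 = 5/2 kN
  R_B = -M₀/L = -10/4 = -5/2 kN
Superposition: R_A = 54 kN, R_B = 52 kN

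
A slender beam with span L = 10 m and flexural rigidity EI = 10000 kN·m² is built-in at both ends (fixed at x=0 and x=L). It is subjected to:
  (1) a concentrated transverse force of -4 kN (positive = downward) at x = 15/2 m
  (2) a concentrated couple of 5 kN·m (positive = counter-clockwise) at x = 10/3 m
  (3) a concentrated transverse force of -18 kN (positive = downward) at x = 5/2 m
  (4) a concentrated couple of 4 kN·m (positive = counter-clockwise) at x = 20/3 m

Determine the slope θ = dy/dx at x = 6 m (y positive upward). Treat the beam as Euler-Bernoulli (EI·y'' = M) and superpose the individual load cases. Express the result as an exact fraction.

θ(6) = -659/600000 rad

Load 1 — point force P=-4 kN at a=15/2 m (b=L-a=5/2):
  θ_1 = -Pb²x(2aL-(3a+b)x)/(2L³EI)  [x≤a] = -(-4)·(5/2)²·6·(2·(15/2)·10-(3·(15/2)+(5/2))·6)/(2·10³·10000) = 0 rad
Load 2 — applied couple M₀=5 kN·m at a=10/3 m (b=L-a=20/3):
  θ_2 = (R_Ax²/2 - M_Ax - M₀(x-a))/EI  [x>a] with R_A=2/3, M_A=0 = ((2/3)·6²/2 - 0·6 - 5·(6-(10/3)))/10000 = -1/7500 rad
Load 3 — point force P=-18 kN at a=5/2 m (b=L-a=15/2):
  θ_3 = Pa²(L-x)(2bL-(3b+a)(L-x))/(2L³EI)  [x>a] = (-18)·(5/2)²·(10-6)·(2·(15/2)·10-(3·(15/2)+(5/2))·(10-6))/(2·10³·10000) = -9/8000 rad
Load 4 — applied couple M₀=4 kN·m at a=20/3 m (b=L-a=10/3):
  θ_4 = (R_Ax²/2 - M_Ax)/EI  [x≤a] with R_A=8/15, M_A=4/3 = ((8/15)·6²/2 - (4/3)·6)/10000 = 1/6250 rad
Superposition: θ = Σ θ_i = -659/600000 rad ≈ -0.001098 rad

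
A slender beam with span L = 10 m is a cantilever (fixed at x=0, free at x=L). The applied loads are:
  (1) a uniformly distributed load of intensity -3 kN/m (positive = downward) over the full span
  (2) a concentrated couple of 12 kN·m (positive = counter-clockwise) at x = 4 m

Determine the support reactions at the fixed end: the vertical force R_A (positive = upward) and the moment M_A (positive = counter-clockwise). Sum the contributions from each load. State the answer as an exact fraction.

R_A = -30 kN, M_A = -162 kN·m

Load 1 — uniform load w=-3 kN/m over full span:
  R_A = wL = (-3)·10 = -30 kN
  M_A = wL²/2 = (-3)·10²/2 = -150 kN·m
Load 2 — applied couple M₀=12 kN·m at a=4 m (b=L-a=6):
  R_A = 0 kN
  M_A = -M₀ = -12 kN·m
Superposition: R_A = -30 kN, M_A = -162 kN·m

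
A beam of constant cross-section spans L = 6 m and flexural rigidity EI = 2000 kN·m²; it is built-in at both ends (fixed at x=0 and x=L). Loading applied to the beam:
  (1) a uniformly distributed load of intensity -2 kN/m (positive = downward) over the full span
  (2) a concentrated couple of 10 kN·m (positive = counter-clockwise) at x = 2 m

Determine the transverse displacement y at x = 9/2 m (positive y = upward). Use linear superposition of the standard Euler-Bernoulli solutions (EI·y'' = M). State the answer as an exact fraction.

y(9/2) = 403/128000 m

Load 1 — uniform load w=-2 kN/m over full span:
  y_1 = -wx²(L-x)²/(24EI) = -(-2)·(9/2)²·(6-(9/2))²/(24·2000) = 243/128000 m
Load 2 — applied couple M₀=10 kN·m at a=2 m (b=L-a=4):
  y_2 = (R_Ax³/6 - M_Ax²/2 - M₀(x-a)²/2)/EI  [x>a] with R_A=20/9, M_A=0 = ((20/9)·(9/2)³/6 - 0·(9/2)²/2 - 10·((9/2)-2)²/2)/2000 = 1/800 m
Superposition: y = Σ y_i = 403/128000 m ≈ 0.003148 m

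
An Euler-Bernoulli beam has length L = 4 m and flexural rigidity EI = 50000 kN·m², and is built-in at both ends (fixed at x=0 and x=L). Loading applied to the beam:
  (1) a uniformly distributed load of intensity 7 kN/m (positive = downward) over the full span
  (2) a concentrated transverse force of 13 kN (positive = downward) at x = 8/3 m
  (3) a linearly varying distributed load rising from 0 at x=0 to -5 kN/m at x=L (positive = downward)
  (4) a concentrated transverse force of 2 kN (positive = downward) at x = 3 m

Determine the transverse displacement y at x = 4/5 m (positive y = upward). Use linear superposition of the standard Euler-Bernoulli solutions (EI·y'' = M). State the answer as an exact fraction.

y(4/5) = -594601/12656250000 m

Load 1 — uniform load w=7 kN/m over full span:
  y_1 = -wx²(L-x)²/(24EI) = -7·(4/5)²·(4-(4/5))²/(24·50000) = -224/5859375 m
Load 2 — point force P=13 kN at a=8/3 m (b=L-a=4/3):
  y_2 = -Pb²x²(3aL-(3a+b)x)/(6L³EI)  [x≤a] = -13·(4/3)²·(4/5)²·(3·(8/3)·4-(3·(8/3)+(4/3))·(4/5))/(6·4³·50000) = -598/31640625 m
Load 3 — triangular load w₀=-5 kN/m (0→w₀ over full span):
  y_3 = -w₀x²(L-x)²(x+2L)/(120LEI) = -(-5)·(4/5)²·(4-(4/5))²·((4/5)+2·4)/(120·4·50000) = 352/29296875 m
Load 4 — point force P=2 kN at a=3 m (b=L-a=1):
  y_4 = -Pb²x²(3aL-(3a+b)x)/(6L³EI)  [x≤a] = -2·1²·(4/5)²·(3·3·4-(3·3+1)·(4/5))/(6·4³·50000) = -7/3750000 m
Superposition: y = Σ y_i = -594601/12656250000 m ≈ -0.000047 m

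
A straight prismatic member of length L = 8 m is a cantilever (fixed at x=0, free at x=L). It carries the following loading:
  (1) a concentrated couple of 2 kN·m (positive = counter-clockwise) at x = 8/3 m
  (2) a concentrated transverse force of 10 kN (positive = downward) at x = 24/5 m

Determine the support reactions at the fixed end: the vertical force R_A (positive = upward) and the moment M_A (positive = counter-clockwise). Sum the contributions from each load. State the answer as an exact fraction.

Load 1 — applied couple M₀=2 kN·m at a=8/3 m (b=L-a=16/3):
  R_A = 0 kN
  M_A = -M₀ = -2 kN·m
Load 2 — point force P=10 kN at a=24/5 m (b=L-a=16/5):
  R_A = P = 10 kN
  M_A = Pa = 10·(24/5) = 48 kN·m
Superposition: R_A = 10 kN, M_A = 46 kN·m

R_A = 10 kN, M_A = 46 kN·m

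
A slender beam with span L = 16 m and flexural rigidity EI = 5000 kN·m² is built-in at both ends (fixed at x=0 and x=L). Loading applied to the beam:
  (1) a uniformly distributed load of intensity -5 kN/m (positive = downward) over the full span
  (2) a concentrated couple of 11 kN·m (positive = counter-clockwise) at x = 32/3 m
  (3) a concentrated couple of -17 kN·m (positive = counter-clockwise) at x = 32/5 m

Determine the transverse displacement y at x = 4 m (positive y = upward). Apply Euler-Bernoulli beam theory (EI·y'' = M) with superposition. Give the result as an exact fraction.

y(4) = 518/5625 m

Load 1 — uniform load w=-5 kN/m over full span:
  y_1 = -wx²(L-x)²/(24EI) = -(-5)·4²·(16-4)²/(24·5000) = 12/125 m
Load 2 — applied couple M₀=11 kN·m at a=32/3 m (b=L-a=16/3):
  y_2 = (R_Ax³/6 - M_Ax²/2)/EI  [x≤a] with R_A=11/12, M_A=11/3 = ((11/12)·4³/6 - (11/3)·4²/2)/5000 = -22/5625 m
Load 3 — applied couple M₀=-17 kN·m at a=32/5 m (b=L-a=48/5):
  y_3 = (R_Ax³/6 - M_Ax²/2)/EI  [x≤a] with R_A=-153/100, M_A=-51/25 = ((-153/100)·4³/6 - (-51/25)·4²/2)/5000 = 0 m
Superposition: y = Σ y_i = 518/5625 m ≈ 0.092089 m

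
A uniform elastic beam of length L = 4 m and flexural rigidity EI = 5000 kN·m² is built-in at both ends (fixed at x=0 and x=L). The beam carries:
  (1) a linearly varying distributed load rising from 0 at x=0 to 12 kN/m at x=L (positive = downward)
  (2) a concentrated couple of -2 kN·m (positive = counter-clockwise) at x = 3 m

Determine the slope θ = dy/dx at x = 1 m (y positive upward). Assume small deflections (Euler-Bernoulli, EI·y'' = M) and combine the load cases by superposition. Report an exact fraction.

Load 1 — triangular load w₀=12 kN/m (0→w₀ over full span):
  θ_1 = -w₀(2x(L-x)(L-2x)(x+2L)+x²(L-x)²)/(120LEI) = -12·(2·1·(4-1)·(4-2·1)·(1+2·4)+1²·(4-1)²)/(120·4·5000) = -117/200000 rad
Load 2 — applied couple M₀=-2 kN·m at a=3 m (b=L-a=1):
  θ_2 = (R_Ax²/2 - M_Ax)/EI  [x≤a] with R_A=-9/16, M_A=-5/8 = ((-9/16)·1²/2 - (-5/8)·1)/5000 = 11/160000 rad
Superposition: θ = Σ θ_i = -413/800000 rad ≈ -0.000516 rad

θ(1) = -413/800000 rad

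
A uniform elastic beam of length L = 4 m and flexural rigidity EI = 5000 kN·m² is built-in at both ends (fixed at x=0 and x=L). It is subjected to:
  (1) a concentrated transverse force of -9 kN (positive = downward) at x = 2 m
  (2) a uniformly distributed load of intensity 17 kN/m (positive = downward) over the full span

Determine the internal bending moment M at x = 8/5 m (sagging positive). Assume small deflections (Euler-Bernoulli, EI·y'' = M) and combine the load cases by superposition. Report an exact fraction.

Load 1 — point force P=-9 kN at a=2 m (b=L-a=2):
  M_1 = Pb²(3a+b)x/L³ - Pab²/L²  [x≤a] = (-9)·2²·(3·2+2)·(8/5)/4³ - (-9)·2·2²/4² = -27/10 kN·m
Load 2 — uniform load w=17 kN/m over full span:
  M_2 = wLx/2 - wL²/12 - wx²/2 = 17·4·(8/5)/2 - 17·4²/12 - 17·(8/5)²/2 = 748/75 kN·m
Superposition: M = Σ M_i = 1091/150 kN·m ≈ 7.273333 kN·m

M(8/5) = 1091/150 kN·m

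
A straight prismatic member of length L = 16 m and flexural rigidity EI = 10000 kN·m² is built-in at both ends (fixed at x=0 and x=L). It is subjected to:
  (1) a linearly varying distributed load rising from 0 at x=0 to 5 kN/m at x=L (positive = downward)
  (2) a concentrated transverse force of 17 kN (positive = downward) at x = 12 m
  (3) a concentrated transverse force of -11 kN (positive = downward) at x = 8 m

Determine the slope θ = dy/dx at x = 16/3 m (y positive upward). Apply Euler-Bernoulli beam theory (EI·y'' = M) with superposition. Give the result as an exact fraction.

Load 1 — triangular load w₀=5 kN/m (0→w₀ over full span):
  θ_1 = -w₀(2x(L-x)(L-2x)(x+2L)+x²(L-x)²)/(120LEI) = -5·(2·(16/3)·(16-(16/3))·(16-2·(16/3))·((16/3)+2·16)+(16/3)²·(16-(16/3))²)/(120·16·10000) = -1024/151875 rad
Load 2 — point force P=17 kN at a=12 m (b=L-a=4):
  θ_2 = -Pb²x(2aL-(3a+b)x)/(2L³EI)  [x≤a] = -17·4²·(16/3)·(2·12·16-(3·12+4)·(16/3))/(2·16³·10000) = -17/5625 rad
Load 3 — point force P=-11 kN at a=8 m (b=L-a=8):
  θ_3 = -Pb²x(2aL-(3a+b)x)/(2L³EI)  [x≤a] = -(-11)·8²·(16/3)·(2·8·16-(3·8+8)·(16/3))/(2·16³·10000) = 22/5625 rad
Superposition: θ = Σ θ_i = -889/151875 rad ≈ -0.005853 rad

θ(16/3) = -889/151875 rad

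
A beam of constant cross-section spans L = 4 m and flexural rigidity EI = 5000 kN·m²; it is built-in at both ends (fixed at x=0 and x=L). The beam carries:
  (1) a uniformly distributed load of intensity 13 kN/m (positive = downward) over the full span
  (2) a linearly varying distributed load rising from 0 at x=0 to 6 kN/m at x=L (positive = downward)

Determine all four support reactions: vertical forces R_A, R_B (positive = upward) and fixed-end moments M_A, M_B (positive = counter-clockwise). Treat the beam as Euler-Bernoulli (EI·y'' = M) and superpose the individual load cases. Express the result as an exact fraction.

Load 1 — uniform load w=13 kN/m over full span:
  R_A = wL/2 = 13·4/2 = 26 kN
  M_A = wL²/12 = 13·4²/12 = 52/3 kN·m
  R_B = wL/2 = 13·4/2 = 26 kN
  M_B = -wL²/12 = -13·4²/12 = -52/3 kN·m
Load 2 — triangular load w₀=6 kN/m (0→w₀ over full span):
  R_A = 3w₀L/20 = 3·6·4/20 = 18/5 kN
  M_A = w₀L²/30 = 6·4²/30 = 16/5 kN·m
  R_B = 7w₀L/20 = 7·6·4/20 = 42/5 kN
  M_B = -w₀L²/20 = -6·4²/20 = -24/5 kN·m
Superposition: R_A = 148/5 kN, M_A = 308/15 kN·m, R_B = 172/5 kN, M_B = -332/15 kN·m

R_A = 148/5 kN, M_A = 308/15 kN·m, R_B = 172/5 kN, M_B = -332/15 kN·m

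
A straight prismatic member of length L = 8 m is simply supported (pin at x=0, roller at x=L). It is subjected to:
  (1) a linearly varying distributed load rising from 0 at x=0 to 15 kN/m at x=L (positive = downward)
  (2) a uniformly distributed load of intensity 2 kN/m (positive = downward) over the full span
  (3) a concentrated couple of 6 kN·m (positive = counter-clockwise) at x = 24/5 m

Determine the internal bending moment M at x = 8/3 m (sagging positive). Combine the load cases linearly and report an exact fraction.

Load 1 — triangular load w₀=15 kN/m (0→w₀ over full span):
  M_1 = w₀Lx/6 - w₀x³/(6L) = 15·8·(8/3)/6 - 15·(8/3)³/(6·8) = 1280/27 kN·m
Load 2 — uniform load w=2 kN/m over full span:
  M_2 = wx(L-x)/2 = 2·(8/3)·(8-(8/3))/2 = 128/9 kN·m
Load 3 — applied couple M₀=6 kN·m at a=24/5 m (b=L-a=16/5):
  M_3 = M₀x/L  [x≤a] = 6·(8/3)/8 = 2 kN·m
Superposition: M = Σ M_i = 1718/27 kN·m ≈ 63.629630 kN·m

M(8/3) = 1718/27 kN·m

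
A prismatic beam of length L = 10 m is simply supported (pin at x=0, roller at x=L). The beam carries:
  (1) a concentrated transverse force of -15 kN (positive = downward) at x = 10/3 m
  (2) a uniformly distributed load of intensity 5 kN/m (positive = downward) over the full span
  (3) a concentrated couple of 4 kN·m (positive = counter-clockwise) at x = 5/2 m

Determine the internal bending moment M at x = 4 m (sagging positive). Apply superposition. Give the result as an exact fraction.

M(4) = 138/5 kN·m

Load 1 — point force P=-15 kN at a=10/3 m (b=L-a=20/3):
  M_1 = Pa(L-x)/L  [x>a] = (-15)·(10/3)·(10-4)/10 = -30 kN·m
Load 2 — uniform load w=5 kN/m over full span:
  M_2 = wx(L-x)/2 = 5·4·(10-4)/2 = 60 kN·m
Load 3 — applied couple M₀=4 kN·m at a=5/2 m (b=L-a=15/2):
  M_3 = M₀x/L - M₀  [x>a] = 4·4/10 - 4 = -12/5 kN·m
Superposition: M = Σ M_i = 138/5 kN·m ≈ 27.600000 kN·m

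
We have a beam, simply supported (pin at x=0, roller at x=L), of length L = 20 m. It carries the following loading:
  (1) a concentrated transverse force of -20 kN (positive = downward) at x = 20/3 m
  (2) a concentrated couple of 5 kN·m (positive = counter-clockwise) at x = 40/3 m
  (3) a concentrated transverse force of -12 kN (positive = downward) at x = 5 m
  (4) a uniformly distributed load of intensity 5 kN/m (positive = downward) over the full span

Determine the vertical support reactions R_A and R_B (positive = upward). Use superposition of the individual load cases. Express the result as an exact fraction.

R_A = 335/12 kN, R_B = 481/12 kN

Load 1 — point force P=-20 kN at a=20/3 m (b=L-a=40/3):
  R_A = Pb/L = (-20)·(40/3)/20 = -40/3 kN
  R_B = Pa/L = (-20)·(20/3)/20 = -20/3 kN
Load 2 — applied couple M₀=5 kN·m at a=40/3 m (b=L-a=20/3):
  R_A = M₀/L = 5/20 = 1/4 kN
  R_B = -M₀/L = -5/20 = -1/4 kN
Load 3 — point force P=-12 kN at a=5 m (b=L-a=15):
  R_A = Pb/L = (-12)·15/20 = -9 kN
  R_B = Pa/L = (-12)·5/20 = -3 kN
Load 4 — uniform load w=5 kN/m over full span:
  R_A = wL/2 = 5·20/2 = 50 kN
  R_B = wL/2 = 5·20/2 = 50 kN
Superposition: R_A = 335/12 kN, R_B = 481/12 kN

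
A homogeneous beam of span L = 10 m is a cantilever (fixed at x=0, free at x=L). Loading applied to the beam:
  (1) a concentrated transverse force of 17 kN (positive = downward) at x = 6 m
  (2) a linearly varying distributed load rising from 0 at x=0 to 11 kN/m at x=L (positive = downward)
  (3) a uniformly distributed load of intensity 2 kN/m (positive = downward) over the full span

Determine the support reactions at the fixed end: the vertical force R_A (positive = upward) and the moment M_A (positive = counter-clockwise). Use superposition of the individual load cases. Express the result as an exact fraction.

Load 1 — point force P=17 kN at a=6 m (b=L-a=4):
  R_A = P = 17 kN
  M_A = Pa = 17·6 = 102 kN·m
Load 2 — triangular load w₀=11 kN/m (0→w₀ over full span):
  R_A = w₀L/2 = 11·10/2 = 55 kN
  M_A = w₀L²/3 = 11·10²/3 = 1100/3 kN·m
Load 3 — uniform load w=2 kN/m over full span:
  R_A = wL = 2·10 = 20 kN
  M_A = wL²/2 = 2·10²/2 = 100 kN·m
Superposition: R_A = 92 kN, M_A = 1706/3 kN·m

R_A = 92 kN, M_A = 1706/3 kN·m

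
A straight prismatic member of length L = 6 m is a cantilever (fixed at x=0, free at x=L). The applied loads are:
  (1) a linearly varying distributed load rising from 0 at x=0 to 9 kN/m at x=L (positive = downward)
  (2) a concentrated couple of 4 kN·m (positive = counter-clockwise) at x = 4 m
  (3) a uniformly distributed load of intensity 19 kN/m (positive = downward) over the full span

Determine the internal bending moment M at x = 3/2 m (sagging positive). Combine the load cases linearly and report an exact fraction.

M(3/2) = -8215/32 kN·m

Load 1 — triangular load w₀=9 kN/m (0→w₀ over full span):
  M_1 = w₀Lx/2 - w₀L²/3 - w₀x³/(6L) = 9·6·(3/2)/2 - 9·6²/3 - 9·(3/2)³/(6·6) = -2187/32 kN·m
Load 2 — applied couple M₀=4 kN·m at a=4 m (b=L-a=2):
  M_2 = M₀  [x≤a] = 4 = 4 kN·m
Load 3 — uniform load w=19 kN/m over full span:
  M_3 = -w(L-x)²/2 = -19·(6-(3/2))²/2 = -1539/8 kN·m
Superposition: M = Σ M_i = -8215/32 kN·m ≈ -256.718750 kN·m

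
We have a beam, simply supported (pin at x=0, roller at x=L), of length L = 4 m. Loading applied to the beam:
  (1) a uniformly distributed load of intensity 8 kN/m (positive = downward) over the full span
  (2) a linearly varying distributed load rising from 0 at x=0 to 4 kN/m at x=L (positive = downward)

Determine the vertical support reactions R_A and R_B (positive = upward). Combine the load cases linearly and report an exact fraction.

Load 1 — uniform load w=8 kN/m over full span:
  R_A = wL/2 = 8·4/2 = 16 kN
  R_B = wL/2 = 8·4/2 = 16 kN
Load 2 — triangular load w₀=4 kN/m (0→w₀ over full span):
  R_A = w₀L/6 = 4·4/6 = 8/3 kN
  R_B = w₀L/3 = 4·4/3 = 16/3 kN
Superposition: R_A = 56/3 kN, R_B = 64/3 kN

R_A = 56/3 kN, R_B = 64/3 kN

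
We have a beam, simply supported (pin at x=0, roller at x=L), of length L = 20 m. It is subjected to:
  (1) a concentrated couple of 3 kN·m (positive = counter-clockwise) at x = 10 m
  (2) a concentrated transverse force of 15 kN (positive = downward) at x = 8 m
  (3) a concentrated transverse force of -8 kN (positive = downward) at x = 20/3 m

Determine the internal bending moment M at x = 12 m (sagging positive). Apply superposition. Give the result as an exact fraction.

M(12) = 382/15 kN·m

Load 1 — applied couple M₀=3 kN·m at a=10 m (b=L-a=10):
  M_1 = M₀x/L - M₀  [x>a] = 3·12/20 - 3 = -6/5 kN·m
Load 2 — point force P=15 kN at a=8 m (b=L-a=12):
  M_2 = Pa(L-x)/L  [x>a] = 15·8·(20-12)/20 = 48 kN·m
Load 3 — point force P=-8 kN at a=20/3 m (b=L-a=40/3):
  M_3 = Pa(L-x)/L  [x>a] = (-8)·(20/3)·(20-12)/20 = -64/3 kN·m
Superposition: M = Σ M_i = 382/15 kN·m ≈ 25.466667 kN·m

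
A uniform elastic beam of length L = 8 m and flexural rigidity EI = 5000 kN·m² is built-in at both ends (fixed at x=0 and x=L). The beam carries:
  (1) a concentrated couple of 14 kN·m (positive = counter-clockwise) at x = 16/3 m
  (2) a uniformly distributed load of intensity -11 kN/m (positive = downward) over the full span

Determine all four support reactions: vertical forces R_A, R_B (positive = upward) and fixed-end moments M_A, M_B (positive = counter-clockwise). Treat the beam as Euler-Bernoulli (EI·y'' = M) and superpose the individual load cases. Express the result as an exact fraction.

R_A = -125/3 kN, M_A = -54 kN·m, R_B = -139/3 kN, M_B = 176/3 kN·m

Load 1 — applied couple M₀=14 kN·m at a=16/3 m (b=L-a=8/3):
  R_A = 6M₀ab/L³ = 6·14·(16/3)·(8/3)/8³ = 7/3 kN
  M_A = M₀b(2a-b)/L² = 14·(8/3)·(2·(16/3)-(8/3))/8² = 14/3 kN·m
  R_B = -6M₀ab/L³ = -6·14·(16/3)·(8/3)/8³ = -7/3 kN
  M_B = M₀a(2b-a)/L² = 14·(16/3)·(2·(8/3)-(16/3))/8² = 0 kN·m
Load 2 — uniform load w=-11 kN/m over full span:
  R_A = wL/2 = (-11)·8/2 = -44 kN
  M_A = wL²/12 = (-11)·8²/12 = -176/3 kN·m
  R_B = wL/2 = (-11)·8/2 = -44 kN
  M_B = -wL²/12 = -(-11)·8²/12 = 176/3 kN·m
Superposition: R_A = -125/3 kN, M_A = -54 kN·m, R_B = -139/3 kN, M_B = 176/3 kN·m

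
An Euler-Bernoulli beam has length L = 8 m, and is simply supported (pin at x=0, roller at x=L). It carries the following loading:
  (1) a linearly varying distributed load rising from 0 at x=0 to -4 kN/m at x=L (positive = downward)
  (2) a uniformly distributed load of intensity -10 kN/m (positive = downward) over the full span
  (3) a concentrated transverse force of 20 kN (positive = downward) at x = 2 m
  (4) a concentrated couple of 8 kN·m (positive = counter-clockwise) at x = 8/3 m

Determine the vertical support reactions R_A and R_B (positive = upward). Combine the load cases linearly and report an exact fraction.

Load 1 — triangular load w₀=-4 kN/m (0→w₀ over full span):
  R_A = w₀L/6 = (-4)·8/6 = -16/3 kN
  R_B = w₀L/3 = (-4)·8/3 = -32/3 kN
Load 2 — uniform load w=-10 kN/m over full span:
  R_A = wL/2 = (-10)·8/2 = -40 kN
  R_B = wL/2 = (-10)·8/2 = -40 kN
Load 3 — point force P=20 kN at a=2 m (b=L-a=6):
  R_A = Pb/L = 20·6/8 = 15 kN
  R_B = Pa/L = 20·2/8 = 5 kN
Load 4 — applied couple M₀=8 kN·m at a=8/3 m (b=L-a=16/3):
  R_A = M₀/L = 8/8 = 1 kN
  R_B = -M₀/L = -8/8 = -1 kN
Superposition: R_A = -88/3 kN, R_B = -140/3 kN

R_A = -88/3 kN, R_B = -140/3 kN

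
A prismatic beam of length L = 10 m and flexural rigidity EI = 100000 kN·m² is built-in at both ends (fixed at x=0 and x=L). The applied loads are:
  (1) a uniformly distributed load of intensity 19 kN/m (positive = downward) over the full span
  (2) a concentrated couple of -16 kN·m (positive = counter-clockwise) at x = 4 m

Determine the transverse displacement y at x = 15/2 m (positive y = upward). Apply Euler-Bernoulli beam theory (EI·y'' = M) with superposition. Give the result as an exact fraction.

y(15/2) = -7381/2560000 m

Load 1 — uniform load w=19 kN/m over full span:
  y_1 = -wx²(L-x)²/(24EI) = -19·(15/2)²·(10-(15/2))²/(24·100000) = -57/20480 m
Load 2 — applied couple M₀=-16 kN·m at a=4 m (b=L-a=6):
  y_2 = (R_Ax³/6 - M_Ax²/2 - M₀(x-a)²/2)/EI  [x>a] with R_A=-288/125, M_A=-48/25 = ((-288/125)·(15/2)³/6 - (-48/25)·(15/2)²/2 - (-16)·((15/2)-4)²/2)/100000 = -1/10000 m
Superposition: y = Σ y_i = -7381/2560000 m ≈ -0.002883 m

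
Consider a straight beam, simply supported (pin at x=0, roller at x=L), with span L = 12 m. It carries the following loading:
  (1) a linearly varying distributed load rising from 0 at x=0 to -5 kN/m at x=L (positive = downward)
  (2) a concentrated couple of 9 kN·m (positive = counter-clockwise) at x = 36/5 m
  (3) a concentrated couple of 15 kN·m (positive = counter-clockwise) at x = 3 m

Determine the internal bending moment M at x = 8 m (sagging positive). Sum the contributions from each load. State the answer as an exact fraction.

Load 1 — triangular load w₀=-5 kN/m (0→w₀ over full span):
  M_1 = w₀Lx/6 - w₀x³/(6L) = (-5)·12·8/6 - (-5)·8³/(6·12) = -400/9 kN·m
Load 2 — applied couple M₀=9 kN·m at a=36/5 m (b=L-a=24/5):
  M_2 = M₀x/L - M₀  [x>a] = 9·8/12 - 9 = -3 kN·m
Load 3 — applied couple M₀=15 kN·m at a=3 m (b=L-a=9):
  M_3 = M₀x/L - M₀  [x>a] = 15·8/12 - 15 = -5 kN·m
Superposition: M = Σ M_i = -472/9 kN·m ≈ -52.444444 kN·m

M(8) = -472/9 kN·m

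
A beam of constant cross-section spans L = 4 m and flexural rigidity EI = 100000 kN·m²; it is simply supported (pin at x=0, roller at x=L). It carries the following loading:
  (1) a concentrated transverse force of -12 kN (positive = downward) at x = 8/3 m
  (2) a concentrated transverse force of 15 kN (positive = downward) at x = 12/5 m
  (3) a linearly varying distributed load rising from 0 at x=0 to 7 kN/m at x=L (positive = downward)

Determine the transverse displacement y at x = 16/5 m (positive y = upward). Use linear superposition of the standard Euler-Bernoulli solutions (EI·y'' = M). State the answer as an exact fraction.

y(16/5) = -131887/1318359375 m

Load 1 — point force P=-12 kN at a=8/3 m (b=L-a=4/3):
  y_1 = -Pa(L-x)(2Lx-a²-x²)/(6LEI)  [x>a] = -(-12)·(8/3)·(4-(16/5))·(2·4·(16/5)-(8/3)²-(16/5)²)/(6·4·100000) = 928/10546875 m
Load 2 — point force P=15 kN at a=12/5 m (b=L-a=8/5):
  y_2 = -Pa(L-x)(2Lx-a²-x²)/(6LEI)  [x>a] = -15·(12/5)·(4-(16/5))·(2·4·(16/5)-(12/5)²-(16/5)²)/(6·4·100000) = -9/78125 m
Load 3 — triangular load w₀=7 kN/m (0→w₀ over full span):
  y_3 = -w₀x(7L⁴-10L²x²+3x⁴)/(360LEI) = -7·(16/5)·(7·4⁴-10·4²·(16/5)²+3·(16/5)⁴)/(360·4·100000) = -3556/48828125 m
Superposition: y = Σ y_i = -131887/1318359375 m ≈ -0.000100 m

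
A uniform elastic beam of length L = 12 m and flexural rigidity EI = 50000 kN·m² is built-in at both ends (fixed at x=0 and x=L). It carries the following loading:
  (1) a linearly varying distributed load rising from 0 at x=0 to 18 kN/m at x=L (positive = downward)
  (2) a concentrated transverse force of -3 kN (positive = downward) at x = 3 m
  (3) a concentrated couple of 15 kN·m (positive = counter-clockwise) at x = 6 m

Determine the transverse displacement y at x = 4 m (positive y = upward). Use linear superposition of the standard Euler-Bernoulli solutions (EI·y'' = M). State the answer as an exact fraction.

y(4) = -443/62500 m

Load 1 — triangular load w₀=18 kN/m (0→w₀ over full span):
  y_1 = -w₀x²(L-x)²(x+2L)/(120LEI) = -18·4²·(12-4)²·(4+2·12)/(120·12·50000) = -112/15625 m
Load 2 — point force P=-3 kN at a=3 m (b=L-a=9):
  y_2 = -Pa²(L-x)²(3bL-(3b+a)(L-x))/(6L³EI)  [x>a] = -(-3)·3²·(12-4)²·(3·9·12-(3·9+3)·(12-4))/(6·12³·50000) = 7/25000 m
Load 3 — applied couple M₀=15 kN·m at a=6 m (b=L-a=6):
  y_3 = (R_Ax³/6 - M_Ax²/2)/EI  [x≤a] with R_A=15/8, M_A=15/4 = ((15/8)·4³/6 - (15/4)·4²/2)/50000 = -1/5000 m
Superposition: y = Σ y_i = -443/62500 m ≈ -0.007088 m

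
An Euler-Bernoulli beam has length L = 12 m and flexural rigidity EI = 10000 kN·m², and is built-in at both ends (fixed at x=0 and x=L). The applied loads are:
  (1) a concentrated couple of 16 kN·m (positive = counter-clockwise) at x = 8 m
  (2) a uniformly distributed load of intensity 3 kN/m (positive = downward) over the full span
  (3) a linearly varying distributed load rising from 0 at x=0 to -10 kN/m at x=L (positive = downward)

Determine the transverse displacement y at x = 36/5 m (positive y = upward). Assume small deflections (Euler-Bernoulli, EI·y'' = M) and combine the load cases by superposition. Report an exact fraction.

y(36/5) = 15984/1953125 m

Load 1 — applied couple M₀=16 kN·m at a=8 m (b=L-a=4):
  y_1 = (R_Ax³/6 - M_Ax²/2)/EI  [x≤a] with R_A=16/9, M_A=16/3 = ((16/9)·(36/5)³/6 - (16/3)·(36/5)²/2)/10000 = -216/78125 m
Load 2 — uniform load w=3 kN/m over full span:
  y_2 = -wx²(L-x)²/(24EI) = -3·(36/5)²·(12-(36/5))²/(24·10000) = -5832/390625 m
Load 3 — triangular load w₀=-10 kN/m (0→w₀ over full span):
  y_3 = -w₀x²(L-x)²(x+2L)/(120LEI) = -(-10)·(36/5)²·(12-(36/5))²·((36/5)+2·12)/(120·12·10000) = 50544/1953125 m
Superposition: y = Σ y_i = 15984/1953125 m ≈ 0.008184 m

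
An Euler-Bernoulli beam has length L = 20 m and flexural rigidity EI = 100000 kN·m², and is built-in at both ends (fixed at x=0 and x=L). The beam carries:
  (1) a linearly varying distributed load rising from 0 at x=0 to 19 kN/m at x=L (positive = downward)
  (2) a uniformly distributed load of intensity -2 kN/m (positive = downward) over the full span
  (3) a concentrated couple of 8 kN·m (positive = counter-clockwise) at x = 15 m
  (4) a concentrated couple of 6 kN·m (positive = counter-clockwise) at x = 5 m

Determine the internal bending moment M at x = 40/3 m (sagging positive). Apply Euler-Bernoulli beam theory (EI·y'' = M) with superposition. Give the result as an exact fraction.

Load 1 — triangular load w₀=19 kN/m (0→w₀ over full span):
  M_1 = 3w₀Lx/20 - w₀L²/30 - w₀x³/(6L) = 3·19·20·(40/3)/20 - 19·20²/30 - 19·(40/3)³/(6·20) = 10640/81 kN·m
Load 2 — uniform load w=-2 kN/m over full span:
  M_2 = wLx/2 - wL²/12 - wx²/2 = (-2)·20·(40/3)/2 - (-2)·20²/12 - (-2)·(40/3)²/2 = -200/9 kN·m
Load 3 — applied couple M₀=8 kN·m at a=15 m (b=L-a=5):
  M_3 = R_Ax - M_A  [x≤a] with R_A=9/20, M_A=5/2 = (9/20)·(40/3) - (5/2) = 7/2 kN·m
Load 4 — applied couple M₀=6 kN·m at a=5 m (b=L-a=15):
  M_4 = R_Ax - M_A - M₀  [x>a] with R_A=27/80, M_A=-9/8 = (27/80)·(40/3) - (-9/8) - 6 = -3/8 kN·m
Superposition: M = Σ M_i = 72745/648 kN·m ≈ 112.260802 kN·m

M(40/3) = 72745/648 kN·m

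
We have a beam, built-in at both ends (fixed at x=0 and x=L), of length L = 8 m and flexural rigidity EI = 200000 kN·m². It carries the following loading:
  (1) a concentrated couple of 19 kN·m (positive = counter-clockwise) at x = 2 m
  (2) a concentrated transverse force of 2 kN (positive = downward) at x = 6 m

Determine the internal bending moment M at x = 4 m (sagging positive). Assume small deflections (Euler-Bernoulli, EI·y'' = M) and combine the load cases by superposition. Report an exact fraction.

M(4) = -17/4 kN·m

Load 1 — applied couple M₀=19 kN·m at a=2 m (b=L-a=6):
  M_1 = R_Ax - M_A - M₀  [x>a] with R_A=171/64, M_A=-57/16 = (171/64)·4 - (-57/16) - 19 = -19/4 kN·m
Load 2 — point force P=2 kN at a=6 m (b=L-a=2):
  M_2 = Pb²(3a+b)x/L³ - Pab²/L²  [x≤a] = 2·2²·(3·6+2)·4/8³ - 2·6·2²/8² = 1/2 kN·m
Superposition: M = Σ M_i = -17/4 kN·m ≈ -4.250000 kN·m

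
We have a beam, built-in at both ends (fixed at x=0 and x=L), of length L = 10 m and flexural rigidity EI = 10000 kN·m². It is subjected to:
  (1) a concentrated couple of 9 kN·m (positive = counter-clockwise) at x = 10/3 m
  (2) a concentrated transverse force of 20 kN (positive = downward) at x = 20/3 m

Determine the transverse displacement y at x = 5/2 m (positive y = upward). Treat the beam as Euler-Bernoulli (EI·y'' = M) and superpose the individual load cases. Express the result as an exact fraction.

Load 1 — applied couple M₀=9 kN·m at a=10/3 m (b=L-a=20/3):
  y_1 = (R_Ax³/6 - M_Ax²/2)/EI  [x≤a] with R_A=6/5, M_A=0 = ((6/5)·(5/2)³/6 - 0·(5/2)²/2)/10000 = 1/3200 m
Load 2 — point force P=20 kN at a=20/3 m (b=L-a=10/3):
  y_2 = -Pb²x²(3aL-(3a+b)x)/(6L³EI)  [x≤a] = -20·(10/3)²·(5/2)²·(3·(20/3)·10-(3·(20/3)+(10/3))·(5/2))/(6·10³·10000) = -17/5184 m
Superposition: y = Σ y_i = -769/259200 m ≈ -0.002967 m

y(5/2) = -769/259200 m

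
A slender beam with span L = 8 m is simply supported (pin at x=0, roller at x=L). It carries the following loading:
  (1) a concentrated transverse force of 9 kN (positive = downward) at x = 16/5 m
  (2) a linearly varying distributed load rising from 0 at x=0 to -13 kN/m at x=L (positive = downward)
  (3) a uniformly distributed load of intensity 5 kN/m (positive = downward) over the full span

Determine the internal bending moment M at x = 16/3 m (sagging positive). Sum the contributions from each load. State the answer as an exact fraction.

Load 1 — point force P=9 kN at a=16/5 m (b=L-a=24/5):
  M_1 = Pa(L-x)/L  [x>a] = 9·(16/5)·(8-(16/3))/8 = 48/5 kN·m
Load 2 — triangular load w₀=-13 kN/m (0→w₀ over full span):
  M_2 = w₀Lx/6 - w₀x³/(6L) = (-13)·8·(16/3)/6 - (-13)·(16/3)³/(6·8) = -4160/81 kN·m
Load 3 — uniform load w=5 kN/m over full span:
  M_3 = wx(L-x)/2 = 5·(16/3)·(8-(16/3))/2 = 320/9 kN·m
Superposition: M = Σ M_i = -2512/405 kN·m ≈ -6.202469 kN·m

M(16/3) = -2512/405 kN·m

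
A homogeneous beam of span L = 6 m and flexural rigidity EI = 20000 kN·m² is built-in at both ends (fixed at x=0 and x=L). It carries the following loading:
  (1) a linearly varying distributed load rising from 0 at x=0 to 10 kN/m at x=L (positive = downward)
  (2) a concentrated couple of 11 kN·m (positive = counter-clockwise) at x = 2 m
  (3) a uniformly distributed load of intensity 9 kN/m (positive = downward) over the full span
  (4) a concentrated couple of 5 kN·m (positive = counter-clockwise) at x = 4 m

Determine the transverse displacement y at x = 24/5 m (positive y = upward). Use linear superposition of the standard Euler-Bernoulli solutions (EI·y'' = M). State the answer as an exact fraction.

y(24/5) = -29011/31250000 m

Load 1 — triangular load w₀=10 kN/m (0→w₀ over full span):
  y_1 = -w₀x²(L-x)²(x+2L)/(120LEI) = -10·(24/5)²·(6-(24/5))²·((24/5)+2·6)/(120·6·20000) = -756/1953125 m
Load 2 — applied couple M₀=11 kN·m at a=2 m (b=L-a=4):
  y_2 = (R_Ax³/6 - M_Ax²/2 - M₀(x-a)²/2)/EI  [x>a] with R_A=22/9, M_A=0 = ((22/9)·(24/5)³/6 - 0·(24/5)²/2 - 11·((24/5)-2)²/2)/20000 = 121/1250000 m
Load 3 — uniform load w=9 kN/m over full span:
  y_3 = -wx²(L-x)²/(24EI) = -9·(24/5)²·(6-(24/5))²/(24·20000) = -243/390625 m
Load 4 — applied couple M₀=5 kN·m at a=4 m (b=L-a=2):
  y_4 = (R_Ax³/6 - M_Ax²/2 - M₀(x-a)²/2)/EI  [x>a] with R_A=10/9, M_A=5/3 = ((10/9)·(24/5)³/6 - (5/3)·(24/5)²/2 - 5·((24/5)-4)²/2)/20000 = -1/62500 m
Superposition: y = Σ y_i = -29011/31250000 m ≈ -0.000928 m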